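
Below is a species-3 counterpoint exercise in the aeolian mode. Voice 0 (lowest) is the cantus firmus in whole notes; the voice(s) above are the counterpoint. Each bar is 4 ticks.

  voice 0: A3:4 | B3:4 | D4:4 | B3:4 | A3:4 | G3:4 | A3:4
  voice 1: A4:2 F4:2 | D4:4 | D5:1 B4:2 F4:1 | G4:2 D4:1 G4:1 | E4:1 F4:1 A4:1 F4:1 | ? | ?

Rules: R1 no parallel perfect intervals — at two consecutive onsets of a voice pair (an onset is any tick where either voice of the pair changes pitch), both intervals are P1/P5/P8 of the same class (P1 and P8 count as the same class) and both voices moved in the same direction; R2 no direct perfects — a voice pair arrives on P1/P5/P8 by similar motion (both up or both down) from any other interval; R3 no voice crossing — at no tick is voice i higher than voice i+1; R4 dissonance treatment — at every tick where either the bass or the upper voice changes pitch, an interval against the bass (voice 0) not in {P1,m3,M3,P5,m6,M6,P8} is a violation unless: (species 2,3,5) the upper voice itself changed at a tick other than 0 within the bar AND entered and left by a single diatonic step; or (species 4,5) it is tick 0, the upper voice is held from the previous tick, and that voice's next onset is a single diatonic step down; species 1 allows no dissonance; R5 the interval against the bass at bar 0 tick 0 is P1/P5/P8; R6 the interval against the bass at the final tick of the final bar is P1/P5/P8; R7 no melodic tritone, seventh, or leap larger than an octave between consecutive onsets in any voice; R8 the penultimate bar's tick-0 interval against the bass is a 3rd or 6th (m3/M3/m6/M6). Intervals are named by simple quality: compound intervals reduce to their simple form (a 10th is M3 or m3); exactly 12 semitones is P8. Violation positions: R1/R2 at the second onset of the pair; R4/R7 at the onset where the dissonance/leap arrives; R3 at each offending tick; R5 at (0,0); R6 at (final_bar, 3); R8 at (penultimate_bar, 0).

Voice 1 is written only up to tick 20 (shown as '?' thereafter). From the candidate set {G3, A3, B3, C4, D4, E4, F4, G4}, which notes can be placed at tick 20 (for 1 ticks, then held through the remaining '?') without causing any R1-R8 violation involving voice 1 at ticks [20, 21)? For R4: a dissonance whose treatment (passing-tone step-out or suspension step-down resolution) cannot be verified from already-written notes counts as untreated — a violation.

G3: violates R2,R7,R8
A3: violates R4,R8
B3: violates R7
C4: violates R4,R8
D4: violates R2,R8
E4: legal
F4: violates R4,R8
G4: violates R8

{E4}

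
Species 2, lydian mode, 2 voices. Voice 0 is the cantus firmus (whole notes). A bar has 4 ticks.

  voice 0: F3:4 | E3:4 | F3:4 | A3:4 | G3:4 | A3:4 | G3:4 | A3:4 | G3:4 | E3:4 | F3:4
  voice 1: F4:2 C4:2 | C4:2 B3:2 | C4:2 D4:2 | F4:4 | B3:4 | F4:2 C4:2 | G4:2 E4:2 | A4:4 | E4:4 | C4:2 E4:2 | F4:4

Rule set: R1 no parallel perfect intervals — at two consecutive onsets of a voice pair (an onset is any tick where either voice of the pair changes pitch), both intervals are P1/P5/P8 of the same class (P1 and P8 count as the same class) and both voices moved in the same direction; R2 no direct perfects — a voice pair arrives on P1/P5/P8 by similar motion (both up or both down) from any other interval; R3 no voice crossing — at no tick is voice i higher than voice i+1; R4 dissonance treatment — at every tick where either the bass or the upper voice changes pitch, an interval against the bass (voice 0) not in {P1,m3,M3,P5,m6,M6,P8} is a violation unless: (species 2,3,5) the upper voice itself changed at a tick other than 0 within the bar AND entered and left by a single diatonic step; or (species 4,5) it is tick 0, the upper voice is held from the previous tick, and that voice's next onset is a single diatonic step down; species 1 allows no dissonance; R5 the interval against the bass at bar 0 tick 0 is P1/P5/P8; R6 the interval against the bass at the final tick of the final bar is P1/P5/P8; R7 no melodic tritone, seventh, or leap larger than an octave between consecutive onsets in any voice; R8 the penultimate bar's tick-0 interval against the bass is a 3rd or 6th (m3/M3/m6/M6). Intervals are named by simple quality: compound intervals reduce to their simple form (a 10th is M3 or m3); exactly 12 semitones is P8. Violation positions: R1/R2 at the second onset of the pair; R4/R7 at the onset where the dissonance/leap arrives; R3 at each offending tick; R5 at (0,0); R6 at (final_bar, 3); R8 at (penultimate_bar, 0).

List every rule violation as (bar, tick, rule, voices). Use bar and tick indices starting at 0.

bar 0: v0=F3 v1=F4 downbeat P8
bar 1: v0=E3 v1=C4 downbeat m6
bar 2: v0=F3 v1=C4 downbeat P5
bar 3: v0=A3 v1=F4 downbeat m6
bar 4: v0=G3 v1=B3 downbeat M3
bar 5: v0=A3 v1=F4 downbeat m6
bar 6: v0=G3 v1=G4 downbeat P8
bar 7: v0=A3 v1=A4 downbeat P8
bar 8: v0=G3 v1=E4 downbeat M6
bar 9: v0=E3 v1=C4 downbeat m6
bar 10: v0=F3 v1=F4 downbeat P8
  -> R1 @ bar 2 tick 0 v(0, 1): E3/B3 P5 -> F3/C4 P5 similar
  -> R7 @ bar 4 tick 0 v(1,): F4->B3 leap 6st
  -> R7 @ bar 5 tick 0 v(1,): B3->F4 leap 6st
  -> R2 @ bar 7 tick 0 v(0, 1): G3/E4 M6 -> A3/A4 P8 similar
  -> R1 @ bar 10 tick 0 v(0, 1): E3/E4 P8 -> F3/F4 P8 similar

(2, 0, R1, (0, 1))
(4, 0, R7, (1,))
(5, 0, R7, (1,))
(7, 0, R2, (0, 1))
(10, 0, R1, (0, 1))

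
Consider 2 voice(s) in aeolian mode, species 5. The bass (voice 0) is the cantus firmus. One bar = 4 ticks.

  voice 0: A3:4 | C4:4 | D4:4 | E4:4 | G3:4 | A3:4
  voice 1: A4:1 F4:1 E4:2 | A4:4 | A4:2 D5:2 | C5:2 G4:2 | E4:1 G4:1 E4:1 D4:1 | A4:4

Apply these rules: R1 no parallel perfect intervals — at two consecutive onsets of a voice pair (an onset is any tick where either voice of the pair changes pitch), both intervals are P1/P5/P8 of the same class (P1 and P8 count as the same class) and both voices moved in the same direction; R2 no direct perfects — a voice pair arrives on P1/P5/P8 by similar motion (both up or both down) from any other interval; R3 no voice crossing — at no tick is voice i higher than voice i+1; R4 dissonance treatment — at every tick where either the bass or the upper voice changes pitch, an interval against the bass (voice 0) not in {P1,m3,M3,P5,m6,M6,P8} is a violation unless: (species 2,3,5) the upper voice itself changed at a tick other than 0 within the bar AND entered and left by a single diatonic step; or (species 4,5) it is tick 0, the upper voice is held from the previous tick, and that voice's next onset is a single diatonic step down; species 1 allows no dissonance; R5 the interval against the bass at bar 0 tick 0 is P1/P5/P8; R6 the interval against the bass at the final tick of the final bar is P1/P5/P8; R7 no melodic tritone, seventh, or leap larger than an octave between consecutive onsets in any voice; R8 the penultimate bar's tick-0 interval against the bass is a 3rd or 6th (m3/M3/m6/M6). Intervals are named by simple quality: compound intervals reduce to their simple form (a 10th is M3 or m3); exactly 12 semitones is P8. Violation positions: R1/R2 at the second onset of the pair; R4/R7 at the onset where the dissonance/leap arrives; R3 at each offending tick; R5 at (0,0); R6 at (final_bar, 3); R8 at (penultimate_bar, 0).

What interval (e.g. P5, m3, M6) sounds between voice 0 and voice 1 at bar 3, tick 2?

m3

voice 0=E4 voice 1=G4 -> m3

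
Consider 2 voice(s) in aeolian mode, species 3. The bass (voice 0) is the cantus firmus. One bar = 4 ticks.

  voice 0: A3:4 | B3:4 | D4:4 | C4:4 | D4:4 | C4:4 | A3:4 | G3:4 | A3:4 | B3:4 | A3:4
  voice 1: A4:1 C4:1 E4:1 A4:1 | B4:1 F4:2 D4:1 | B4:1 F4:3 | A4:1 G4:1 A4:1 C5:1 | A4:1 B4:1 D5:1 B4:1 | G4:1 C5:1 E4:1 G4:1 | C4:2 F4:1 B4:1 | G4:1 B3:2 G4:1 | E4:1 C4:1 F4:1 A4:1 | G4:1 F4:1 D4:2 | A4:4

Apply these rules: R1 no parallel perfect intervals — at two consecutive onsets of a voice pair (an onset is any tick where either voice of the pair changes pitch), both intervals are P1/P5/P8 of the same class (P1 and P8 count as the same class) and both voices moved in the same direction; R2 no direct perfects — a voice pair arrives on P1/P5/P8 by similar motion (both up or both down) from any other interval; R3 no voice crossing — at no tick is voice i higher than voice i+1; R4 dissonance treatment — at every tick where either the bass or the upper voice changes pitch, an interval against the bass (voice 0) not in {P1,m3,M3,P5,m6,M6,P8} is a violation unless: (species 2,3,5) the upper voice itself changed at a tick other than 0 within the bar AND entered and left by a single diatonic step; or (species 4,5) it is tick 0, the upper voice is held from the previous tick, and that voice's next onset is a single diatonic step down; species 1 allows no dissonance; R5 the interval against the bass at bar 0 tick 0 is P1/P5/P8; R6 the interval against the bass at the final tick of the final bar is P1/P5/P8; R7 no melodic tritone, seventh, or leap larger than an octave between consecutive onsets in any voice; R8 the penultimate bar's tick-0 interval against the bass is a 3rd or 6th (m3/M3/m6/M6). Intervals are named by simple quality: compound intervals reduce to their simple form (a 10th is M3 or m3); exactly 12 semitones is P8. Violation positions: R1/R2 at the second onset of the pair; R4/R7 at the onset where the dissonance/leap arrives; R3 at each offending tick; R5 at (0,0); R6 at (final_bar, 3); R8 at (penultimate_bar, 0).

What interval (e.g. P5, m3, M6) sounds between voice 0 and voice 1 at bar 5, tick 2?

voice 0=C4 voice 1=E4 -> M3

M3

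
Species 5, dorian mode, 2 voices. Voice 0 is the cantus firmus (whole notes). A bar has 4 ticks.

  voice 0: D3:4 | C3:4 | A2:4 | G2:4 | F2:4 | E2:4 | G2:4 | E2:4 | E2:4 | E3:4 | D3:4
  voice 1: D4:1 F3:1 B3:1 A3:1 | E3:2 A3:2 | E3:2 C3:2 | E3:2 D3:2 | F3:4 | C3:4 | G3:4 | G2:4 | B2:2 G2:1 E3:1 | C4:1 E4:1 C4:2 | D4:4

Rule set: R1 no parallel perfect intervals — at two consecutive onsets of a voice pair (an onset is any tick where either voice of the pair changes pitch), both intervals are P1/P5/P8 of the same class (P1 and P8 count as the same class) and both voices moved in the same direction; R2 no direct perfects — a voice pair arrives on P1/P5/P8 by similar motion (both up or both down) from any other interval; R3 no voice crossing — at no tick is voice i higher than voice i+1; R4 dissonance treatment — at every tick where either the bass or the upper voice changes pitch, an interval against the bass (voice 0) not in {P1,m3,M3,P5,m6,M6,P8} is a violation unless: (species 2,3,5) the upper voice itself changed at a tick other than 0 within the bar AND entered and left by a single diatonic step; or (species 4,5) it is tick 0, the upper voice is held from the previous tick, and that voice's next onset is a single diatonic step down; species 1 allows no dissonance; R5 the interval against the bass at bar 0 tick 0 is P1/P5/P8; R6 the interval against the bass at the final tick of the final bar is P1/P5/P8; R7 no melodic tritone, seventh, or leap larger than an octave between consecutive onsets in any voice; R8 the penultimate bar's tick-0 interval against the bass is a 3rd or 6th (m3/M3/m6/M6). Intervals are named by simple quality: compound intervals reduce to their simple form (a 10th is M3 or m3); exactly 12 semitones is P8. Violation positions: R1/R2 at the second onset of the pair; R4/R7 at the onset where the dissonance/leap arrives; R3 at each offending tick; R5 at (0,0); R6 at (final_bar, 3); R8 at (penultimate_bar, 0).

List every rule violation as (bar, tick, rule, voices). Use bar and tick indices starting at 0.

bar 0: v0=D3 v1=D4 downbeat P8
bar 1: v0=C3 v1=E3 downbeat M3
bar 2: v0=A2 v1=E3 downbeat P5
bar 3: v0=G2 v1=E3 downbeat M6
bar 4: v0=F2 v1=F3 downbeat P8
bar 5: v0=E2 v1=C3 downbeat m6
bar 6: v0=G2 v1=G3 downbeat P8
bar 7: v0=E2 v1=G2 downbeat m3
bar 8: v0=E2 v1=B2 downbeat P5
bar 9: v0=E3 v1=C4 downbeat m6
bar 10: v0=D3 v1=D4 downbeat P8
  -> R7 @ bar 0 tick 2 v(1,): F3->B3 leap 6st
  -> R2 @ bar 2 tick 0 v(0, 1): C3/A3 M6 -> A2/E3 P5 similar
  -> R2 @ bar 6 tick 0 v(0, 1): E2/C3 m6 -> G2/G3 P8 similar

(0, 2, R7, (1,))
(2, 0, R2, (0, 1))
(6, 0, R2, (0, 1))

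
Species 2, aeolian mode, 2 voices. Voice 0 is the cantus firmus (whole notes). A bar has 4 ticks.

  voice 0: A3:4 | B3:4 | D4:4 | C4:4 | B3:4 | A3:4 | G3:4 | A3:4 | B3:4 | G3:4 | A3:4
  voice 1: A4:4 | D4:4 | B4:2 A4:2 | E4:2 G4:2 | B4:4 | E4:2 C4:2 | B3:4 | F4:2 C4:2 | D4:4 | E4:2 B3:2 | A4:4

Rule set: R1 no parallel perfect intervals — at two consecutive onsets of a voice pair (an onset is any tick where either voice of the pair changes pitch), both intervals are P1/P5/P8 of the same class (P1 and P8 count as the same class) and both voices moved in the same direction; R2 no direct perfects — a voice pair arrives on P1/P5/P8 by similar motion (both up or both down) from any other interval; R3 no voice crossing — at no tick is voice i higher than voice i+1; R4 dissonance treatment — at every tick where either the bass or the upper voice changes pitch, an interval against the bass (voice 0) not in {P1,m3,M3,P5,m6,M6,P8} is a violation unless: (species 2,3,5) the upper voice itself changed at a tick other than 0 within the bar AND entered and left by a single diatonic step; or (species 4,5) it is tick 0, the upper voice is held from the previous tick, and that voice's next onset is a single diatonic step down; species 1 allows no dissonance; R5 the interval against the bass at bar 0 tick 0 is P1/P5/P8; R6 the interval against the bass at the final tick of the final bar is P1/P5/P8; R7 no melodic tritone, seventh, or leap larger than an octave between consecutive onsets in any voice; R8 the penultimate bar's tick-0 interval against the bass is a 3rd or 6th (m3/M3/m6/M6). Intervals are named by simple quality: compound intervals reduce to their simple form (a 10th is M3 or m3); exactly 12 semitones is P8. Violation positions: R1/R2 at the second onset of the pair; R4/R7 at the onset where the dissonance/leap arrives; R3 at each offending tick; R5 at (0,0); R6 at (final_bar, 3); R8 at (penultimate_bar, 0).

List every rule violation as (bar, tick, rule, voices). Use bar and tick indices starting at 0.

(5, 0, R2, (0, 1))
(7, 0, R7, (1,))
(10, 0, R2, (0, 1))
(10, 0, R7, (1,))

bar 0: v0=A3 v1=A4 downbeat P8
bar 1: v0=B3 v1=D4 downbeat m3
bar 2: v0=D4 v1=B4 downbeat M6
bar 3: v0=C4 v1=E4 downbeat M3
bar 4: v0=B3 v1=B4 downbeat P8
bar 5: v0=A3 v1=E4 downbeat P5
bar 6: v0=G3 v1=B3 downbeat M3
bar 7: v0=A3 v1=F4 downbeat m6
bar 8: v0=B3 v1=D4 downbeat m3
bar 9: v0=G3 v1=E4 downbeat M6
bar 10: v0=A3 v1=A4 downbeat P8
  -> R2 @ bar 5 tick 0 v(0, 1): B3/B4 P8 -> A3/E4 P5 similar
  -> R7 @ bar 7 tick 0 v(1,): B3->F4 leap 6st
  -> R2 @ bar 10 tick 0 v(0, 1): G3/B3 M3 -> A3/A4 P8 similar
  -> R7 @ bar 10 tick 0 v(1,): B3->A4 leap 10st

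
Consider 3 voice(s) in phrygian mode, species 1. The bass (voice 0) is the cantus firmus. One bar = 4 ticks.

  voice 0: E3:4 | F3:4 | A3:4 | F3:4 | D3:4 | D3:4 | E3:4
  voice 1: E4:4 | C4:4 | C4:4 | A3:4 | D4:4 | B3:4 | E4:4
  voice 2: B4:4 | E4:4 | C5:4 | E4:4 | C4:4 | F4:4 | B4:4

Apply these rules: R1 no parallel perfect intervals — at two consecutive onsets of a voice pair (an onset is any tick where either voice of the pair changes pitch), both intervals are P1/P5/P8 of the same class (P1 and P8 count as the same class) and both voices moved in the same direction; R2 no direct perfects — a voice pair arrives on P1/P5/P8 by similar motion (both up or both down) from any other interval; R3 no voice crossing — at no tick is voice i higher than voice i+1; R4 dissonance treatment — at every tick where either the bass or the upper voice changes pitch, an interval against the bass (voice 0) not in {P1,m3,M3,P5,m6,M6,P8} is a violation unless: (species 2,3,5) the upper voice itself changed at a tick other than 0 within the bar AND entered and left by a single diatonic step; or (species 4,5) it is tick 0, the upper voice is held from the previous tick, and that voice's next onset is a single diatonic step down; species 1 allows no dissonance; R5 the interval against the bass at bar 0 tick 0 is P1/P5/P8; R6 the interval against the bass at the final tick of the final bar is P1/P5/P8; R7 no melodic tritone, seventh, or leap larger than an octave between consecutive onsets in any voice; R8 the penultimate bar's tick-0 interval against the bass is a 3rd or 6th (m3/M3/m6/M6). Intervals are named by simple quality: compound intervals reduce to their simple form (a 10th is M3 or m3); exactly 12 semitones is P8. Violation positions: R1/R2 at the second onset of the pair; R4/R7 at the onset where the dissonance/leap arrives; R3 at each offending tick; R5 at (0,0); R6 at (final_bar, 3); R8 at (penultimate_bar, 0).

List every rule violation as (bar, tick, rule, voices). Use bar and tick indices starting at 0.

(1, 0, R4, (0, 2))
(3, 0, R2, (1, 2))
(3, 0, R4, (0, 2))
(4, 0, R3, (1, 2))
(4, 0, R4, (0, 2))
(4, 1, R3, (1, 2))
(4, 2, R3, (1, 2))
(4, 3, R3, (1, 2))
(6, 0, R2, (0, 1))
(6, 0, R2, (0, 2))
(6, 0, R2, (1, 2))
(6, 0, R7, (2,))

bar 0: v0=E3 v1=E4 v2=B4 downbeat P5
bar 1: v0=F3 v1=C4 v2=E4 downbeat M7
bar 2: v0=A3 v1=C4 v2=C5 downbeat m3
bar 3: v0=F3 v1=A3 v2=E4 downbeat M7
bar 4: v0=D3 v1=D4 v2=C4 downbeat m7
bar 5: v0=D3 v1=B3 v2=F4 downbeat m3
bar 6: v0=E3 v1=E4 v2=B4 downbeat P5
  -> R4 @ bar 1 tick 0 v(0, 2): F3/E4 M7 untreated
  -> R2 @ bar 3 tick 0 v(1, 2): C4/C5 P8 -> A3/E4 P5 similar
  -> R4 @ bar 3 tick 0 v(0, 2): F3/E4 M7 untreated
  -> R3 @ bar 4 tick 0 v(1, 2): D4 above C4
  -> R4 @ bar 4 tick 0 v(0, 2): D3/C4 m7 untreated
  -> R3 @ bar 4 tick 1 v(1, 2): D4 above C4
  -> R3 @ bar 4 tick 2 v(1, 2): D4 above C4
  -> R3 @ bar 4 tick 3 v(1, 2): D4 above C4
  -> R2 @ bar 6 tick 0 v(0, 1): D3/B3 M6 -> E3/E4 P8 similar
  -> R2 @ bar 6 tick 0 v(0, 2): D3/F4 m3 -> E3/B4 P5 similar
  -> R2 @ bar 6 tick 0 v(1, 2): B3/F4 TT -> E4/B4 P5 similar
  -> R7 @ bar 6 tick 0 v(2,): F4->B4 leap 6st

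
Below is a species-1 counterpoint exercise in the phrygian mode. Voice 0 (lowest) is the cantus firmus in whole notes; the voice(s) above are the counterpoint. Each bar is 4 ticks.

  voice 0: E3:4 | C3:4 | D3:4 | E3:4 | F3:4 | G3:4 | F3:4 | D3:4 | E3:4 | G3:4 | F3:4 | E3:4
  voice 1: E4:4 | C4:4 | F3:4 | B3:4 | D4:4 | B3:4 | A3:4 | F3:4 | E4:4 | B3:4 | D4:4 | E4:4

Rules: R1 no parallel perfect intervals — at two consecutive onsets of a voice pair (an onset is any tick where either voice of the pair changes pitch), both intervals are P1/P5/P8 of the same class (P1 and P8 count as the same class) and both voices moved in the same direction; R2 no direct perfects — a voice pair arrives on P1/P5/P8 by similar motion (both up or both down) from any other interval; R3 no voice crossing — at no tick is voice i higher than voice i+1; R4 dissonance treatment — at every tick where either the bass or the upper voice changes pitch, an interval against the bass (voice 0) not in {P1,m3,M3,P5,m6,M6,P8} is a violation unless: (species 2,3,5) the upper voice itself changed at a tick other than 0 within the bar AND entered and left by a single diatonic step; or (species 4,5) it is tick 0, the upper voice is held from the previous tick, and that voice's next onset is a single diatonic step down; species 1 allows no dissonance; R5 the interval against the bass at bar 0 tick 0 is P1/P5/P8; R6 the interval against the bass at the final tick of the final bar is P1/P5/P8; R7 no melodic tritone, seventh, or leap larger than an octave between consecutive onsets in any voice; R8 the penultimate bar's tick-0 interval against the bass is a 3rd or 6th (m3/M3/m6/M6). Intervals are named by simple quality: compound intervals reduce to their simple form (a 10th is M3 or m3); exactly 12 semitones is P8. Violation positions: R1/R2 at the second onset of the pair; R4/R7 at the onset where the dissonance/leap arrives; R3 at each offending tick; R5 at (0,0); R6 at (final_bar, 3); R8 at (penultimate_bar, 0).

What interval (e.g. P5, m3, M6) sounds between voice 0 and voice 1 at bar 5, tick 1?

voice 0=G3 voice 1=B3 -> M3

M3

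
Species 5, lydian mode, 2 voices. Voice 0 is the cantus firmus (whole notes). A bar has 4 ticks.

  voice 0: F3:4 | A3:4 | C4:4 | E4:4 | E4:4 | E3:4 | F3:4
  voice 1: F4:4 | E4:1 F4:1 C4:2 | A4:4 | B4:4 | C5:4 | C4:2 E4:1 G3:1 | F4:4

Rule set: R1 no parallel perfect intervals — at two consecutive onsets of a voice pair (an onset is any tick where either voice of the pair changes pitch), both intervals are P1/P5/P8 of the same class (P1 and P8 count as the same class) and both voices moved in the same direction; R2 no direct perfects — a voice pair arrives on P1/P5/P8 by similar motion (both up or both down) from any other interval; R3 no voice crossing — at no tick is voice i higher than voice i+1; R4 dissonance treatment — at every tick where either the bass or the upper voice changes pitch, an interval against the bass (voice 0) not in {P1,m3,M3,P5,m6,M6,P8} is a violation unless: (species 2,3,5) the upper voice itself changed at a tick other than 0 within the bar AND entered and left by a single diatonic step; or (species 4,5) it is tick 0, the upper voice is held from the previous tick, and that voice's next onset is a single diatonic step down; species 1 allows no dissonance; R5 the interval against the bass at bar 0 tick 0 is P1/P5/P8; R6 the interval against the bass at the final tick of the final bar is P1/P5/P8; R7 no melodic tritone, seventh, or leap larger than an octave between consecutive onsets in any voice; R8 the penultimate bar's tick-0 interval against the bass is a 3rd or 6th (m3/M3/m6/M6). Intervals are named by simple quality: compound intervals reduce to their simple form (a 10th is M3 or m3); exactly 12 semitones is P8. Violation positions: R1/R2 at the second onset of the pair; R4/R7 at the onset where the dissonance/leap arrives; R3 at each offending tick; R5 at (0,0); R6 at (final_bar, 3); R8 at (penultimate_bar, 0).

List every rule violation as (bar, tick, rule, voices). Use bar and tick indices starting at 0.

bar 0: v0=F3 v1=F4 downbeat P8
bar 1: v0=A3 v1=E4 downbeat P5
bar 2: v0=C4 v1=A4 downbeat M6
bar 3: v0=E4 v1=B4 downbeat P5
bar 4: v0=E4 v1=C5 downbeat m6
bar 5: v0=E3 v1=C4 downbeat m6
bar 6: v0=F3 v1=F4 downbeat P8
  -> R2 @ bar 3 tick 0 v(0, 1): C4/A4 M6 -> E4/B4 P5 similar
  -> R2 @ bar 6 tick 0 v(0, 1): E3/G3 m3 -> F3/F4 P8 similar
  -> R7 @ bar 6 tick 0 v(1,): G3->F4 leap 10st

(3, 0, R2, (0, 1))
(6, 0, R2, (0, 1))
(6, 0, R7, (1,))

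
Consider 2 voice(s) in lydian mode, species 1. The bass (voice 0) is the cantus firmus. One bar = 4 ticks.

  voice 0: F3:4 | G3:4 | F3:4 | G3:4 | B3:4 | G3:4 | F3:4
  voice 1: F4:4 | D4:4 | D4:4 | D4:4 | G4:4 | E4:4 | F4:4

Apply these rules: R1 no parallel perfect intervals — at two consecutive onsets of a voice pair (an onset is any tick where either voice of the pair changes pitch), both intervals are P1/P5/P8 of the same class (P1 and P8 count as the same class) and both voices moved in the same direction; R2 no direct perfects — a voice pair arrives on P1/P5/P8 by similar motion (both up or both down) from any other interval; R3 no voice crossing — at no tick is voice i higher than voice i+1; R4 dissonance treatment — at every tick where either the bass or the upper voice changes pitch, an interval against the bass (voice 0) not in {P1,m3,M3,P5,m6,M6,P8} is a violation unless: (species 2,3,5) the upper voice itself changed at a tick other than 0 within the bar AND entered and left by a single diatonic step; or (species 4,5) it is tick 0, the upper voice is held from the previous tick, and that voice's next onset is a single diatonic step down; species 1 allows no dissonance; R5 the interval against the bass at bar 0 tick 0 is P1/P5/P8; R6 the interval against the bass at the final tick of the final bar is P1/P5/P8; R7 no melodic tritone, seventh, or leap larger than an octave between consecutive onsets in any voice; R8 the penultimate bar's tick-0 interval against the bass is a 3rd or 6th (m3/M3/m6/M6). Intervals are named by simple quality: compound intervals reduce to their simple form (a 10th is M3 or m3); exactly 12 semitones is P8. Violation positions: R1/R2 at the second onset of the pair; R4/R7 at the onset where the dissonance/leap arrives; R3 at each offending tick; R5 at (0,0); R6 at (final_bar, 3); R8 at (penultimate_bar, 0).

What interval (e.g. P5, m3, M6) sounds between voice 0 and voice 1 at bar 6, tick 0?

P8

voice 0=F3 voice 1=F4 -> P8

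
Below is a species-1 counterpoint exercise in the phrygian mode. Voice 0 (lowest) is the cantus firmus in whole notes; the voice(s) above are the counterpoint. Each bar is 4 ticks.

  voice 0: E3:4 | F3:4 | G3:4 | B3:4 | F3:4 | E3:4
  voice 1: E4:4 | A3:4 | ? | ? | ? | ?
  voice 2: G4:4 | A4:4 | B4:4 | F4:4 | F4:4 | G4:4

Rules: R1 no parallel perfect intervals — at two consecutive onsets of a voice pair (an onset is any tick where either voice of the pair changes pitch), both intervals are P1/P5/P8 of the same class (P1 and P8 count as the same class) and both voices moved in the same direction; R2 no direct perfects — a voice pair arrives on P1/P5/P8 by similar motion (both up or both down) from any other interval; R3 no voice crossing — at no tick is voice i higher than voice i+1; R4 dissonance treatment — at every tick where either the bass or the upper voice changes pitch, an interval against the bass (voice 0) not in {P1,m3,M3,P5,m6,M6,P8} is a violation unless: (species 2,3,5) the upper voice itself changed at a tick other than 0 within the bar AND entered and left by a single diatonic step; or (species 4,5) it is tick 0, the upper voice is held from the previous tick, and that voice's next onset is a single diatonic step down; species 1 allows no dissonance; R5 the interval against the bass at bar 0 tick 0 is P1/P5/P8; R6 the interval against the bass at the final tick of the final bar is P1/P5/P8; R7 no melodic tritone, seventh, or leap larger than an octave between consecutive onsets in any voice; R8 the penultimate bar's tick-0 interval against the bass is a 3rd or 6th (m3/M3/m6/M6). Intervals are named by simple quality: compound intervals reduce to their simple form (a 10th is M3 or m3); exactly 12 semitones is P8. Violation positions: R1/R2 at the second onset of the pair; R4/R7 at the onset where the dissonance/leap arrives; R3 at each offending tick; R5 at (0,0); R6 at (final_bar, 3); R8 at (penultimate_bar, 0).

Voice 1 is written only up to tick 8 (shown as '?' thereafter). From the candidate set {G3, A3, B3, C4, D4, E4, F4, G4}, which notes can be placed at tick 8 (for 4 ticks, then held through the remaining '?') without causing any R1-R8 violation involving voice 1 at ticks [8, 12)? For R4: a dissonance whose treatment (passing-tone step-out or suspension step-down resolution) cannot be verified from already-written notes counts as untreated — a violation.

{G3}

G3: legal
A3: violates R4
B3: violates R1
C4: violates R4
D4: violates R2
E4: violates R2
F4: violates R4
G4: violates R2,R7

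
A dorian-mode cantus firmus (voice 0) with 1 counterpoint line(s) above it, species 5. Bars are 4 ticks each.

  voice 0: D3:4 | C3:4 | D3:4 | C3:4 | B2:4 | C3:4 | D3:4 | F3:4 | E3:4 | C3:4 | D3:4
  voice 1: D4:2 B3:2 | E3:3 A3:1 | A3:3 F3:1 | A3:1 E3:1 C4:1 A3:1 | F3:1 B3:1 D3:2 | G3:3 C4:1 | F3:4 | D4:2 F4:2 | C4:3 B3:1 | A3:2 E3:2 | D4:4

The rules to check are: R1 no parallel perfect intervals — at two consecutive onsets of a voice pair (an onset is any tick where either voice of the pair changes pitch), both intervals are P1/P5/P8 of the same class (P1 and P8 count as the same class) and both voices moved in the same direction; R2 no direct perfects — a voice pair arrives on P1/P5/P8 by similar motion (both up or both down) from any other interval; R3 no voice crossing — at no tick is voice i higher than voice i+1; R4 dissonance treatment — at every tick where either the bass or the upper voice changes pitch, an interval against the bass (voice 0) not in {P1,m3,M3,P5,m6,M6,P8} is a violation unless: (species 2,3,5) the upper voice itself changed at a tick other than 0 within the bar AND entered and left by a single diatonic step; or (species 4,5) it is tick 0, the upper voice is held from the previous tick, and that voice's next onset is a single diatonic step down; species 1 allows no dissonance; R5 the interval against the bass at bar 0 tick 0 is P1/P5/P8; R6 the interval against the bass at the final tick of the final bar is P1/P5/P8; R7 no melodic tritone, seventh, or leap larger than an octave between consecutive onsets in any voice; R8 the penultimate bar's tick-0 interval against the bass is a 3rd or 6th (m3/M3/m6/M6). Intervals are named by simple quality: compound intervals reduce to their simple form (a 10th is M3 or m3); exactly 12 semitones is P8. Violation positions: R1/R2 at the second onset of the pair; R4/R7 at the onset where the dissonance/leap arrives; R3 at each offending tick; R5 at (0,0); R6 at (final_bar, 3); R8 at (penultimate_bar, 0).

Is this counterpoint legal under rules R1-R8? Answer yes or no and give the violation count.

No (5 violations)

bar 0: v0=D3 v1=D4 (P8)
bar 1: v0=C3 v1=E3 (M3)
bar 2: v0=D3 v1=A3 (P5)
bar 3: v0=C3 v1=A3 (M6)
bar 4: v0=B2 v1=F3 (TT)
bar 5: v0=C3 v1=G3 (P5)
bar 6: v0=D3 v1=F3 (m3)
bar 7: v0=F3 v1=D4 (M6)
bar 8: v0=E3 v1=C4 (m6)
bar 9: v0=C3 v1=A3 (M6)
bar 10: v0=D3 v1=D4 (P8)
  R4 @ bar4.0: B2/F3 TT untreated
  R7 @ bar4.1: F3->B3 leap 6st
  R2 @ bar5.0: B2/D3 m3 -> C3/G3 P5 similar
  R2 @ bar10.0: C3/E3 M3 -> D3/D4 P8 similar
  R7 @ bar10.0: E3->D4 leap 10st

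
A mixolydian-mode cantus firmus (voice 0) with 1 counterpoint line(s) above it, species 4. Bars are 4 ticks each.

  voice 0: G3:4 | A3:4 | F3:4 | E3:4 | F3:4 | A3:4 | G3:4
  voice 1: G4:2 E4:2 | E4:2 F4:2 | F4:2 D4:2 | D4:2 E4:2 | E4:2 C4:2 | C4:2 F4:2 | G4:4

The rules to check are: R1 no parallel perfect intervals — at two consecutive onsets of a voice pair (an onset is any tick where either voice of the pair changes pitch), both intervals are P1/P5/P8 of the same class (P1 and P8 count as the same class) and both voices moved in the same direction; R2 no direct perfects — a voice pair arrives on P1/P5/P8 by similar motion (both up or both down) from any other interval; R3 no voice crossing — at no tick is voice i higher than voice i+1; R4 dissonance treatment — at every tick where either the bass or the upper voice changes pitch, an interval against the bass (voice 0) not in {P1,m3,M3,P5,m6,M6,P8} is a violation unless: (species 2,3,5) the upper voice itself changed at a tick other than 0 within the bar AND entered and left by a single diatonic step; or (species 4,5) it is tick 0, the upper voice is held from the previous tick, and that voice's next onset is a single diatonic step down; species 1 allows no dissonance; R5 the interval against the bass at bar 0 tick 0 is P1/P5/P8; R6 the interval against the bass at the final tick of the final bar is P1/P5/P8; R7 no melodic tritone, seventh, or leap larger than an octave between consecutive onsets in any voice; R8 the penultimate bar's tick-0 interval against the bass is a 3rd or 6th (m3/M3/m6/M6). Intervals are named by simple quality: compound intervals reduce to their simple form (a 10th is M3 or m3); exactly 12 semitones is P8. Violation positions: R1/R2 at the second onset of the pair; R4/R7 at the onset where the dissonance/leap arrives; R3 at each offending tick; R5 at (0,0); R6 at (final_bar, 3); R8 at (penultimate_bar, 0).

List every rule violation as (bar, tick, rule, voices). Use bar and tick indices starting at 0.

bar 0: v0=G3 v1=G4 downbeat P8
bar 1: v0=A3 v1=E4 downbeat P5
bar 2: v0=F3 v1=F4 downbeat P8
bar 3: v0=E3 v1=D4 downbeat m7
bar 4: v0=F3 v1=E4 downbeat M7
bar 5: v0=A3 v1=C4 downbeat m3
bar 6: v0=G3 v1=G4 downbeat P8
  -> R4 @ bar 3 tick 0 v(0, 1): E3/D4 m7 untreated
  -> R4 @ bar 4 tick 0 v(0, 1): F3/E4 M7 untreated

(3, 0, R4, (0, 1))
(4, 0, R4, (0, 1))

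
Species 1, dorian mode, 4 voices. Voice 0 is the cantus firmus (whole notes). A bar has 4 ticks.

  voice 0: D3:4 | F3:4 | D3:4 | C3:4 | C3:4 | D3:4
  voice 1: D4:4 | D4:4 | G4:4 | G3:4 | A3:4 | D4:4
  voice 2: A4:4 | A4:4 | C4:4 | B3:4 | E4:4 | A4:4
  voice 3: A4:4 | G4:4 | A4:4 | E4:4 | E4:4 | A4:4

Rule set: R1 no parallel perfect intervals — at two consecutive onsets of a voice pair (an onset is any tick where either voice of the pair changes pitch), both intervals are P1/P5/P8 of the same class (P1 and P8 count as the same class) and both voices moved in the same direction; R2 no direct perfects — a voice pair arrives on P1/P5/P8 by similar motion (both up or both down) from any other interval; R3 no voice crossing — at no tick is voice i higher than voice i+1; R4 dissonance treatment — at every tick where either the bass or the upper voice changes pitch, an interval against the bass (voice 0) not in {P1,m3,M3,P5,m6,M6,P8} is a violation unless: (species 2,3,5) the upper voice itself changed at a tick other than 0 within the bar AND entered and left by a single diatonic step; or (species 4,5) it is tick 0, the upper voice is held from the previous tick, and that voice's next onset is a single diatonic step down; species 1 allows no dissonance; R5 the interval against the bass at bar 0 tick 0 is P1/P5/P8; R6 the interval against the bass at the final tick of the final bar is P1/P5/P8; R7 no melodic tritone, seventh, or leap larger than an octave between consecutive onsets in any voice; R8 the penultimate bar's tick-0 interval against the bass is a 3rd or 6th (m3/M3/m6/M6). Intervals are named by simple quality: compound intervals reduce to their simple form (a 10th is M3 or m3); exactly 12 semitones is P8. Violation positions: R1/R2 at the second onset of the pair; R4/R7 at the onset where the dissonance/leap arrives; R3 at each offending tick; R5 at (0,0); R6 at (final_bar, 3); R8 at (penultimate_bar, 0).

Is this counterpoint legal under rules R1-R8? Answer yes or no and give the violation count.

bar 0: v0=D3 v1=D4 v2=A4 v3=A4 (P5)
bar 1: v0=F3 v1=D4 v2=A4 v3=G4 (M2)
bar 2: v0=D3 v1=G4 v2=C4 v3=A4 (P5)
bar 3: v0=C3 v1=G3 v2=B3 v3=E4 (M3)
bar 4: v0=C3 v1=A3 v2=E4 v3=E4 (M3)
bar 5: v0=D3 v1=D4 v2=A4 v3=A4 (P5)
  R3 @ bar1.0: A4 above G4
  R4 @ bar1.0: F3/G4 M2 untreated
  R3 @ bar1.1: A4 above G4
  R3 @ bar1.2: A4 above G4
  R3 @ bar1.3: A4 above G4
  R3 @ bar2.0: G4 above C4
  R4 @ bar2.0: D3/G4 P4 untreated
  R4 @ bar2.0: D3/C4 m7 untreated
  R3 @ bar2.1: G4 above C4
  R3 @ bar2.2: G4 above C4
  R3 @ bar2.3: G4 above C4
  R2 @ bar3.0: D3/G4 P4 -> C3/G3 P5 similar
  R4 @ bar3.0: C3/B3 M7 untreated
  R2 @ bar4.0: G3/B3 M3 -> A3/E4 P5 similar
  R1 @ bar5.0: A3/E4 P5 -> D4/A4 P5 similar
  R1 @ bar5.0: A3/E4 P5 -> D4/A4 P5 similar
  R1 @ bar5.0: E4/E4 P1 -> A4/A4 P1 similar
  R2 @ bar5.0: C3/A3 M6 -> D3/D4 P8 similar
  R2 @ bar5.0: C3/E4 M3 -> D3/A4 P5 similar
  R2 @ bar5.0: C3/E4 M3 -> D3/A4 P5 similar

No (20 violations)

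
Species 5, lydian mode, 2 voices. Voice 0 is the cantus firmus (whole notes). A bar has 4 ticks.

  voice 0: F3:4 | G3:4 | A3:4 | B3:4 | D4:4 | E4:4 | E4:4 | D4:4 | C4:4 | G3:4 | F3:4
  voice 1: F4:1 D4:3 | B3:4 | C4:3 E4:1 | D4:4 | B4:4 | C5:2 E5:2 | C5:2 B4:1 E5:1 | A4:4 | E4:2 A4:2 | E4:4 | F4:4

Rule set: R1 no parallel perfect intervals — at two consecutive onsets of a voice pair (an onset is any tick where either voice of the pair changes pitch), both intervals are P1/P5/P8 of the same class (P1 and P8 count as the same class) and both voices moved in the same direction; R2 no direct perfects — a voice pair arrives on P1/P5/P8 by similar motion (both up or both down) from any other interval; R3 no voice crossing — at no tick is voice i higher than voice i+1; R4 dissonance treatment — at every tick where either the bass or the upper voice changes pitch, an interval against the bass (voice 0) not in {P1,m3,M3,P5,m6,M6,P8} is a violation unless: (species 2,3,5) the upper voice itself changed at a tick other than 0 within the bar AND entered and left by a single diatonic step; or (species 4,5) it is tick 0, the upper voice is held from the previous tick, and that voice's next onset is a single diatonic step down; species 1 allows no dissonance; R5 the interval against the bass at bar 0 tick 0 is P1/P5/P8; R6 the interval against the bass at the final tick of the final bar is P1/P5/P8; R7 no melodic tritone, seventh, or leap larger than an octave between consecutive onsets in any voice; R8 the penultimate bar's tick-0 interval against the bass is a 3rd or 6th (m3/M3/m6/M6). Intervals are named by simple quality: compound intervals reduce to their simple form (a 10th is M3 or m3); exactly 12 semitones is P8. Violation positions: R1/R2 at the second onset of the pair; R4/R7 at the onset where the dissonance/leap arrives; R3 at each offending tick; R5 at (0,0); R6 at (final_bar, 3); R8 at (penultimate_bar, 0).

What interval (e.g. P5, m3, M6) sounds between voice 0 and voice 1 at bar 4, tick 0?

M6

voice 0=D4 voice 1=B4 -> M6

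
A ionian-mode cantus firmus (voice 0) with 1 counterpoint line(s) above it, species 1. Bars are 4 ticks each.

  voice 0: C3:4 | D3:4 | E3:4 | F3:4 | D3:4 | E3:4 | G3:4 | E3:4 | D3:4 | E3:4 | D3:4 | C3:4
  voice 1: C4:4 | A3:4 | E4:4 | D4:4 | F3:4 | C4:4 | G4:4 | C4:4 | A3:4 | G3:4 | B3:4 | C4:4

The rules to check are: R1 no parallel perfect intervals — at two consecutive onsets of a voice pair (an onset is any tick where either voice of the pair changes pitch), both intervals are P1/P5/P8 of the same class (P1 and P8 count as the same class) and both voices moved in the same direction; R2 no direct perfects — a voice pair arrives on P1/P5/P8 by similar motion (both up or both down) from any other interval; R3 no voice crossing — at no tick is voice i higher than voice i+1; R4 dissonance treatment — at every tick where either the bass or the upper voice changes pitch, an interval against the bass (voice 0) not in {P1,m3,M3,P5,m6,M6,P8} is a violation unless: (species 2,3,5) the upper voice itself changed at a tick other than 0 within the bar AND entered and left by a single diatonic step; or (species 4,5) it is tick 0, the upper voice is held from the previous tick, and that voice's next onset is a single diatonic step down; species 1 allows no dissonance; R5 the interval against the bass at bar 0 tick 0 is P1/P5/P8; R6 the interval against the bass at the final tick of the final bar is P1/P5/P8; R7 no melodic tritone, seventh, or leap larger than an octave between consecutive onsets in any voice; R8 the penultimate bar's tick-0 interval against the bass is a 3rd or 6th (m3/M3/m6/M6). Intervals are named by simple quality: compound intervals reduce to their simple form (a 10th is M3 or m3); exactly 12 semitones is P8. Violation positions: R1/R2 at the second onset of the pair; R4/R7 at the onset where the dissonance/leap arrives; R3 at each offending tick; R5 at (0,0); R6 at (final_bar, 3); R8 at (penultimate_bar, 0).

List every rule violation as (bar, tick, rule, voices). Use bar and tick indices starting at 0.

(2, 0, R2, (0, 1))
(6, 0, R2, (0, 1))
(8, 0, R2, (0, 1))

bar 0: v0=C3 v1=C4 downbeat P8
bar 1: v0=D3 v1=A3 downbeat P5
bar 2: v0=E3 v1=E4 downbeat P8
bar 3: v0=F3 v1=D4 downbeat M6
bar 4: v0=D3 v1=F3 downbeat m3
bar 5: v0=E3 v1=C4 downbeat m6
bar 6: v0=G3 v1=G4 downbeat P8
bar 7: v0=E3 v1=C4 downbeat m6
bar 8: v0=D3 v1=A3 downbeat P5
bar 9: v0=E3 v1=G3 downbeat m3
bar 10: v0=D3 v1=B3 downbeat M6
bar 11: v0=C3 v1=C4 downbeat P8
  -> R2 @ bar 2 tick 0 v(0, 1): D3/A3 P5 -> E3/E4 P8 similar
  -> R2 @ bar 6 tick 0 v(0, 1): E3/C4 m6 -> G3/G4 P8 similar
  -> R2 @ bar 8 tick 0 v(0, 1): E3/C4 m6 -> D3/A3 P5 similar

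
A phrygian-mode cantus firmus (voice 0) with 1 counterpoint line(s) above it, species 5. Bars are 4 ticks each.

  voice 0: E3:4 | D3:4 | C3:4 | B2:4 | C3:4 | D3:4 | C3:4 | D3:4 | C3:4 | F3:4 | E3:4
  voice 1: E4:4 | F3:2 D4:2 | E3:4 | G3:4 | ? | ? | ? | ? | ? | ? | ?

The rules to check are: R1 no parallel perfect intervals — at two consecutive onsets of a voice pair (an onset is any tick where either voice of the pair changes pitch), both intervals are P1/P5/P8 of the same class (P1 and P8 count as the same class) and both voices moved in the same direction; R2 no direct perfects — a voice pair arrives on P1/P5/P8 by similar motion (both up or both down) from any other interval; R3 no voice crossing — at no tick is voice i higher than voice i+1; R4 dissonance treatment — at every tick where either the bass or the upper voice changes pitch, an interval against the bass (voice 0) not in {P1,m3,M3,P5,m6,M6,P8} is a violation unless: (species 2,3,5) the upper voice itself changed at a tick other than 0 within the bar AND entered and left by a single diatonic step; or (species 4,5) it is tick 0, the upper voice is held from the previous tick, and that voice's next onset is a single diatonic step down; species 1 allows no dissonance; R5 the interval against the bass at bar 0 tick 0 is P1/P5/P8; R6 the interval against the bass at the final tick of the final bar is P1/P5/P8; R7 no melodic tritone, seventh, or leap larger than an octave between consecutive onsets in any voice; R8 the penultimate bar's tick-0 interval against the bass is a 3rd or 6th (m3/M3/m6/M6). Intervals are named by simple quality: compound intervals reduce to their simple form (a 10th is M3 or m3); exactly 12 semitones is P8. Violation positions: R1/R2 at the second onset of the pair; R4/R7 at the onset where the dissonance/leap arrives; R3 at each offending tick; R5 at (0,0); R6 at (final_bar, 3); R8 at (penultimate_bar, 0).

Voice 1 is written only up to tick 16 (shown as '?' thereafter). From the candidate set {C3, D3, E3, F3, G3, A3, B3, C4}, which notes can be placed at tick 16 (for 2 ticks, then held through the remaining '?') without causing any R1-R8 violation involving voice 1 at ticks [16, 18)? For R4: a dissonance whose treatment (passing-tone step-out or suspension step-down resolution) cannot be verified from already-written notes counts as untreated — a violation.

C3: legal
D3: violates R4
E3: legal
F3: violates R4
G3: legal
A3: legal
B3: violates R4
C4: violates R2

{A3, C3, E3, G3}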